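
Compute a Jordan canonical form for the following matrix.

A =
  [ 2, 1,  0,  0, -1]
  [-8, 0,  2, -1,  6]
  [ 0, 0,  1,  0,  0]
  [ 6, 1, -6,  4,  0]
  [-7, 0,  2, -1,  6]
J_2(1) ⊕ J_1(1) ⊕ J_2(5)

The characteristic polynomial is
  det(x·I − A) = x^5 - 13*x^4 + 58*x^3 - 106*x^2 + 85*x - 25 = (x - 5)^2*(x - 1)^3

Eigenvalues and multiplicities (the geometric multiplicity of λ is n − rank(A − λI), which equals the number of Jordan blocks for λ):
  λ = 1: algebraic multiplicity = 3, geometric multiplicity = 2
  λ = 5: algebraic multiplicity = 2, geometric multiplicity = 1

Determining the block sizes for each eigenvalue:
  λ = 1: 2 blocks summing to 3 forces exactly one block of size 2 and the rest size 1 → block sizes [2, 1]
  λ = 5: one block (gm = 1), so the single block has size am = 2 → block sizes [2]

Assembling the blocks gives a Jordan form
J =
  [1, 1, 0, 0, 0]
  [0, 1, 0, 0, 0]
  [0, 0, 1, 0, 0]
  [0, 0, 0, 5, 1]
  [0, 0, 0, 0, 5]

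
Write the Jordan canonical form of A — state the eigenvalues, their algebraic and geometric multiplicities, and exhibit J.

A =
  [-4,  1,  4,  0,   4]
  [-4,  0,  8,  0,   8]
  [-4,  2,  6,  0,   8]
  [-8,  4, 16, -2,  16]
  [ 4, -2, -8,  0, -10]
J_2(-2) ⊕ J_1(-2) ⊕ J_1(-2) ⊕ J_1(-2)

The characteristic polynomial is
  det(x·I − A) = x^5 + 10*x^4 + 40*x^3 + 80*x^2 + 80*x + 32 = (x + 2)^5

Eigenvalues and multiplicities (the geometric multiplicity of λ is n − rank(A − λI), which equals the number of Jordan blocks for λ):
  λ = -2: algebraic multiplicity = 5, geometric multiplicity = 4

Determining the block sizes for each eigenvalue:
  λ = -2: 4 blocks summing to 5 forces exactly one block of size 2 and the rest size 1 → block sizes [2, 1, 1, 1]

Assembling the blocks gives a Jordan form
J =
  [-2,  1,  0,  0,  0]
  [ 0, -2,  0,  0,  0]
  [ 0,  0, -2,  0,  0]
  [ 0,  0,  0, -2,  0]
  [ 0,  0,  0,  0, -2]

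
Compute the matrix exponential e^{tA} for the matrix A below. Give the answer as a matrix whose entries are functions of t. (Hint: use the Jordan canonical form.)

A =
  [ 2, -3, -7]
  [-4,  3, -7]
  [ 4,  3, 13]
e^{tA} =
  [-4*t*exp(6*t) + exp(6*t), -3*t*exp(6*t), -7*t*exp(6*t)]
  [-4*t*exp(6*t), -3*t*exp(6*t) + exp(6*t), -7*t*exp(6*t)]
  [4*t*exp(6*t), 3*t*exp(6*t), 7*t*exp(6*t) + exp(6*t)]

Strategy: write A = P · J · P⁻¹ where J is a Jordan canonical form, so e^{tA} = P · e^{tJ} · P⁻¹, and e^{tJ} can be computed block-by-block.

A has Jordan form
J =
  [6, 1, 0]
  [0, 6, 0]
  [0, 0, 6]
(up to reordering of blocks).

Per-block formulas:
  For a 1×1 block at λ = 6: exp(t · [6]) = [e^(6t)].
  For a 2×2 Jordan block J_2(6): exp(t · J_2(6)) = e^(6t)·(I + t·N), where N is the 2×2 nilpotent shift.

After assembling e^{tJ} and conjugating by P, we get:

e^{tA} =
  [-4*t*exp(6*t) + exp(6*t), -3*t*exp(6*t), -7*t*exp(6*t)]
  [-4*t*exp(6*t), -3*t*exp(6*t) + exp(6*t), -7*t*exp(6*t)]
  [4*t*exp(6*t), 3*t*exp(6*t), 7*t*exp(6*t) + exp(6*t)]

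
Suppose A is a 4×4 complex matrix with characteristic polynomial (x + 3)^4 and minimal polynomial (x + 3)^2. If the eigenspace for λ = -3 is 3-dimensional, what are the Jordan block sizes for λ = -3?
Block sizes for λ = -3: [2, 1, 1]

Step 1 — from the characteristic polynomial, algebraic multiplicity of λ = -3 is 4. From dim ker(A − (-3)·I) = 3, there are exactly 3 Jordan blocks for λ = -3.
Step 2 — from the minimal polynomial, the factor (x + 3)^2 tells us the largest block for λ = -3 has size 2.
Step 3 — with total size 4, 3 blocks, and largest block 2, the block sizes (in nonincreasing order) are [2, 1, 1].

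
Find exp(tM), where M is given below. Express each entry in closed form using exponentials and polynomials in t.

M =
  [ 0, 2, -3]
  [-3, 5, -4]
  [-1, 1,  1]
e^{tM} =
  [t^2*exp(2*t)/2 - 2*t*exp(2*t) + exp(2*t), -t^2*exp(2*t)/2 + 2*t*exp(2*t), t^2*exp(2*t)/2 - 3*t*exp(2*t)]
  [t^2*exp(2*t)/2 - 3*t*exp(2*t), -t^2*exp(2*t)/2 + 3*t*exp(2*t) + exp(2*t), t^2*exp(2*t)/2 - 4*t*exp(2*t)]
  [-t*exp(2*t), t*exp(2*t), -t*exp(2*t) + exp(2*t)]

Strategy: write M = P · J · P⁻¹ where J is a Jordan canonical form, so e^{tM} = P · e^{tJ} · P⁻¹, and e^{tJ} can be computed block-by-block.

M has Jordan form
J =
  [2, 1, 0]
  [0, 2, 1]
  [0, 0, 2]
(up to reordering of blocks).

Per-block formulas:
  For a 3×3 Jordan block J_3(2): exp(t · J_3(2)) = e^(2t)·(I + t·N + (t^2/2)·N^2), where N is the 3×3 nilpotent shift.

After assembling e^{tJ} and conjugating by P, we get:

e^{tM} =
  [t^2*exp(2*t)/2 - 2*t*exp(2*t) + exp(2*t), -t^2*exp(2*t)/2 + 2*t*exp(2*t), t^2*exp(2*t)/2 - 3*t*exp(2*t)]
  [t^2*exp(2*t)/2 - 3*t*exp(2*t), -t^2*exp(2*t)/2 + 3*t*exp(2*t) + exp(2*t), t^2*exp(2*t)/2 - 4*t*exp(2*t)]
  [-t*exp(2*t), t*exp(2*t), -t*exp(2*t) + exp(2*t)]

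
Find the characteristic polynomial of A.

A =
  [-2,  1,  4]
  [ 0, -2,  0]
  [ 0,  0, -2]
x^3 + 6*x^2 + 12*x + 8

Expanding det(x·I − A) (e.g. by cofactor expansion or by noting that A is similar to its Jordan form J, which has the same characteristic polynomial as A) gives
  χ_A(x) = x^3 + 6*x^2 + 12*x + 8
which factors as (x + 2)^3. The eigenvalues (with algebraic multiplicities) are λ = -2 with multiplicity 3.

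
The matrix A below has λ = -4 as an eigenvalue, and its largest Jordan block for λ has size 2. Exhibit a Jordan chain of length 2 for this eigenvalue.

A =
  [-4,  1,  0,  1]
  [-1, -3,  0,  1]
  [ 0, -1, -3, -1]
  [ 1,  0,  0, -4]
A Jordan chain for λ = -4 of length 2:
v_1 = (0, -1, 0, 1)ᵀ
v_2 = (1, 0, 0, 0)ᵀ

Let N = A − (-4)·I. We want v_2 with N^2 v_2 = 0 but N^1 v_2 ≠ 0; then v_{j-1} := N · v_j for j = 2, …, 2.

Pick v_2 = (1, 0, 0, 0)ᵀ.
Then v_1 = N · v_2 = (0, -1, 0, 1)ᵀ.

Sanity check: (A − (-4)·I) v_1 = (0, 0, 0, 0)ᵀ = 0. ✓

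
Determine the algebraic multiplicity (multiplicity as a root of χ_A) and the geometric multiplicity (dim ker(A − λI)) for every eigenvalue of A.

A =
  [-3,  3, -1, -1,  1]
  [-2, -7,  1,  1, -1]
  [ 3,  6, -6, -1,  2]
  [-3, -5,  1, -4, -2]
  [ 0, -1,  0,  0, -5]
λ = -5: alg = 5, geom = 2

Step 1 — factor the characteristic polynomial to read off the algebraic multiplicities:
  χ_A(x) = (x + 5)^5

Step 2 — compute geometric multiplicities via the rank-nullity identity g(λ) = n − rank(A − λI):
  rank(A − (-5)·I) = 3, so dim ker(A − (-5)·I) = n − 3 = 2

Summary:
  λ = -5: algebraic multiplicity = 5, geometric multiplicity = 2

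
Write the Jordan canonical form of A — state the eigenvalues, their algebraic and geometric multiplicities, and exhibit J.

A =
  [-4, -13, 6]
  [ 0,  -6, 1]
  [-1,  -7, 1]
J_3(-3)

The characteristic polynomial is
  det(x·I − A) = x^3 + 9*x^2 + 27*x + 27 = (x + 3)^3

Eigenvalues and multiplicities (the geometric multiplicity of λ is n − rank(A − λI), which equals the number of Jordan blocks for λ):
  λ = -3: algebraic multiplicity = 3, geometric multiplicity = 1

Determining the block sizes for each eigenvalue:
  λ = -3: one block (gm = 1), so the single block has size am = 3 → block sizes [3]

Assembling the blocks gives a Jordan form
J =
  [-3,  1,  0]
  [ 0, -3,  1]
  [ 0,  0, -3]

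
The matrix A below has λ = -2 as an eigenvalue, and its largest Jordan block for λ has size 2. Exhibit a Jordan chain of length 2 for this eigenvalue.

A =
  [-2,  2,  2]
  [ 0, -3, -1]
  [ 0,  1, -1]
A Jordan chain for λ = -2 of length 2:
v_1 = (2, -1, 1)ᵀ
v_2 = (0, 1, 0)ᵀ

Let N = A − (-2)·I. We want v_2 with N^2 v_2 = 0 but N^1 v_2 ≠ 0; then v_{j-1} := N · v_j for j = 2, …, 2.

Pick v_2 = (0, 1, 0)ᵀ.
Then v_1 = N · v_2 = (2, -1, 1)ᵀ.

Sanity check: (A − (-2)·I) v_1 = (0, 0, 0)ᵀ = 0. ✓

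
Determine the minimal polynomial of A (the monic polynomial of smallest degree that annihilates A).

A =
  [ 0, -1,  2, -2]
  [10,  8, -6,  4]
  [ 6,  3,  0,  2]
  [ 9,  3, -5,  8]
x^2 - 8*x + 16

The characteristic polynomial is χ_A(x) = (x - 4)^4, so the eigenvalues are known. The minimal polynomial is
  m_A(x) = Π_λ (x − λ)^{k_λ}
where k_λ is the size of the *largest* Jordan block for λ (equivalently, the smallest k with (A − λI)^k v = 0 for every generalised eigenvector v of λ).

  λ = 4: largest Jordan block has size 2, contributing (x − 4)^2

So m_A(x) = (x - 4)^2 = x^2 - 8*x + 16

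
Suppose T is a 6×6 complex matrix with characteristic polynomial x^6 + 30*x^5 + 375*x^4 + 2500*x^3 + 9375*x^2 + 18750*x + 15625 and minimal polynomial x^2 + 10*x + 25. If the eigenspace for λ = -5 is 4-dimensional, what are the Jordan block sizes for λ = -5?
Block sizes for λ = -5: [2, 2, 1, 1]

Step 1 — from the characteristic polynomial, algebraic multiplicity of λ = -5 is 6. From dim ker(T − (-5)·I) = 4, there are exactly 4 Jordan blocks for λ = -5.
Step 2 — from the minimal polynomial, the factor (x + 5)^2 tells us the largest block for λ = -5 has size 2.
Step 3 — with total size 6, 4 blocks, and largest block 2, the block sizes (in nonincreasing order) are [2, 2, 1, 1].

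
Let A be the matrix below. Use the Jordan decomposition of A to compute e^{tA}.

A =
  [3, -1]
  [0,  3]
e^{tA} =
  [exp(3*t), -t*exp(3*t)]
  [0, exp(3*t)]

Strategy: write A = P · J · P⁻¹ where J is a Jordan canonical form, so e^{tA} = P · e^{tJ} · P⁻¹, and e^{tJ} can be computed block-by-block.

A has Jordan form
J =
  [3, 1]
  [0, 3]
(up to reordering of blocks).

Per-block formulas:
  For a 2×2 Jordan block J_2(3): exp(t · J_2(3)) = e^(3t)·(I + t·N), where N is the 2×2 nilpotent shift.

After assembling e^{tJ} and conjugating by P, we get:

e^{tA} =
  [exp(3*t), -t*exp(3*t)]
  [0, exp(3*t)]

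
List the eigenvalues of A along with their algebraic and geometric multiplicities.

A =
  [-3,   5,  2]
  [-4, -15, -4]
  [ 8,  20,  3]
λ = -5: alg = 3, geom = 2

Step 1 — factor the characteristic polynomial to read off the algebraic multiplicities:
  χ_A(x) = (x + 5)^3

Step 2 — compute geometric multiplicities via the rank-nullity identity g(λ) = n − rank(A − λI):
  rank(A − (-5)·I) = 1, so dim ker(A − (-5)·I) = n − 1 = 2

Summary:
  λ = -5: algebraic multiplicity = 3, geometric multiplicity = 2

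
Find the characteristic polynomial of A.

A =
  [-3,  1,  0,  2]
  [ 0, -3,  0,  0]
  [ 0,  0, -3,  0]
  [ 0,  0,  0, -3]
x^4 + 12*x^3 + 54*x^2 + 108*x + 81

Expanding det(x·I − A) (e.g. by cofactor expansion or by noting that A is similar to its Jordan form J, which has the same characteristic polynomial as A) gives
  χ_A(x) = x^4 + 12*x^3 + 54*x^2 + 108*x + 81
which factors as (x + 3)^4. The eigenvalues (with algebraic multiplicities) are λ = -3 with multiplicity 4.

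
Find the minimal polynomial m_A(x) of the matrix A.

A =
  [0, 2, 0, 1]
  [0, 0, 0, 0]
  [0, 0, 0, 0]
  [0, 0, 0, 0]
x^2

The characteristic polynomial is χ_A(x) = x^4, so the eigenvalues are known. The minimal polynomial is
  m_A(x) = Π_λ (x − λ)^{k_λ}
where k_λ is the size of the *largest* Jordan block for λ (equivalently, the smallest k with (A − λI)^k v = 0 for every generalised eigenvector v of λ).

  λ = 0: largest Jordan block has size 2, contributing (x − 0)^2

So m_A(x) = x^2 = x^2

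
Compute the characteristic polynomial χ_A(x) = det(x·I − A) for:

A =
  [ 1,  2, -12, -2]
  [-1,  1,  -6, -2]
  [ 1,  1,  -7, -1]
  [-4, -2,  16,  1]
x^4 + 4*x^3 + 6*x^2 + 4*x + 1

Expanding det(x·I − A) (e.g. by cofactor expansion or by noting that A is similar to its Jordan form J, which has the same characteristic polynomial as A) gives
  χ_A(x) = x^4 + 4*x^3 + 6*x^2 + 4*x + 1
which factors as (x + 1)^4. The eigenvalues (with algebraic multiplicities) are λ = -1 with multiplicity 4.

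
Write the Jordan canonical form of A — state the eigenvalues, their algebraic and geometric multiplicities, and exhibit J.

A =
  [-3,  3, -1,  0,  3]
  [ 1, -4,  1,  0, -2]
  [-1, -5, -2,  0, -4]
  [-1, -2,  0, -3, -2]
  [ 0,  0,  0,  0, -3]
J_3(-3) ⊕ J_2(-3)

The characteristic polynomial is
  det(x·I − A) = x^5 + 15*x^4 + 90*x^3 + 270*x^2 + 405*x + 243 = (x + 3)^5

Eigenvalues and multiplicities (the geometric multiplicity of λ is n − rank(A − λI), which equals the number of Jordan blocks for λ):
  λ = -3: algebraic multiplicity = 5, geometric multiplicity = 2

Determining the block sizes for each eigenvalue:
  λ = -3: with am = 5 and gm = 2, the partition is not yet determined (e.g. several partitions of 5 into 2 parts exist). Let N = A − (-3)·I. Computing rank(N^1) = 3, rank(N^2) = 1, rank(N^3) = 0; the number of blocks of size ≥ j is rank(N^{j−1}) − rank(N^j), giving [2, 2, 1]. So we have 1 block(s) of size 3, 1 block(s) of size 2 → block sizes [3, 2]

Assembling the blocks gives a Jordan form
J =
  [-3,  1,  0,  0,  0]
  [ 0, -3,  1,  0,  0]
  [ 0,  0, -3,  0,  0]
  [ 0,  0,  0, -3,  1]
  [ 0,  0,  0,  0, -3]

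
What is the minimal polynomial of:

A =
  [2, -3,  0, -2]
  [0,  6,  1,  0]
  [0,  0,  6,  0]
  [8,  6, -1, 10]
x^3 - 18*x^2 + 108*x - 216

The characteristic polynomial is χ_A(x) = (x - 6)^4, so the eigenvalues are known. The minimal polynomial is
  m_A(x) = Π_λ (x − λ)^{k_λ}
where k_λ is the size of the *largest* Jordan block for λ (equivalently, the smallest k with (A − λI)^k v = 0 for every generalised eigenvector v of λ).

  λ = 6: largest Jordan block has size 3, contributing (x − 6)^3

So m_A(x) = (x - 6)^3 = x^3 - 18*x^2 + 108*x - 216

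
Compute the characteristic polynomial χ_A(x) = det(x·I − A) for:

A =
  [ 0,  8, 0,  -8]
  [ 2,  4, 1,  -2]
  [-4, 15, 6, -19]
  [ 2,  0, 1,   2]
x^4 - 12*x^3 + 48*x^2 - 64*x

Expanding det(x·I − A) (e.g. by cofactor expansion or by noting that A is similar to its Jordan form J, which has the same characteristic polynomial as A) gives
  χ_A(x) = x^4 - 12*x^3 + 48*x^2 - 64*x
which factors as x*(x - 4)^3. The eigenvalues (with algebraic multiplicities) are λ = 0 with multiplicity 1, λ = 4 with multiplicity 3.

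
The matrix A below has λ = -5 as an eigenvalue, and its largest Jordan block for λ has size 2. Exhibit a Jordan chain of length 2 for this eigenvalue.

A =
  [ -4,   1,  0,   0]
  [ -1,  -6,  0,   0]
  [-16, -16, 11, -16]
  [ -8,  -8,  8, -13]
A Jordan chain for λ = -5 of length 2:
v_1 = (1, -1, 0, 0)ᵀ
v_2 = (1, 0, 1, 0)ᵀ

Let N = A − (-5)·I. We want v_2 with N^2 v_2 = 0 but N^1 v_2 ≠ 0; then v_{j-1} := N · v_j for j = 2, …, 2.

Pick v_2 = (1, 0, 1, 0)ᵀ.
Then v_1 = N · v_2 = (1, -1, 0, 0)ᵀ.

Sanity check: (A − (-5)·I) v_1 = (0, 0, 0, 0)ᵀ = 0. ✓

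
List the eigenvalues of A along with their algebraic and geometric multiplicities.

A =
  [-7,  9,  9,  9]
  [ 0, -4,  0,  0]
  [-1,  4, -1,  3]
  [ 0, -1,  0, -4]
λ = -4: alg = 4, geom = 2

Step 1 — factor the characteristic polynomial to read off the algebraic multiplicities:
  χ_A(x) = (x + 4)^4

Step 2 — compute geometric multiplicities via the rank-nullity identity g(λ) = n − rank(A − λI):
  rank(A − (-4)·I) = 2, so dim ker(A − (-4)·I) = n − 2 = 2

Summary:
  λ = -4: algebraic multiplicity = 4, geometric multiplicity = 2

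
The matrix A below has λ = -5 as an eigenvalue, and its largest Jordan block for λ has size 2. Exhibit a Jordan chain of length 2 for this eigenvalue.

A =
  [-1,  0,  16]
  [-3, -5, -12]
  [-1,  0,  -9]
A Jordan chain for λ = -5 of length 2:
v_1 = (4, -3, -1)ᵀ
v_2 = (1, 0, 0)ᵀ

Let N = A − (-5)·I. We want v_2 with N^2 v_2 = 0 but N^1 v_2 ≠ 0; then v_{j-1} := N · v_j for j = 2, …, 2.

Pick v_2 = (1, 0, 0)ᵀ.
Then v_1 = N · v_2 = (4, -3, -1)ᵀ.

Sanity check: (A − (-5)·I) v_1 = (0, 0, 0)ᵀ = 0. ✓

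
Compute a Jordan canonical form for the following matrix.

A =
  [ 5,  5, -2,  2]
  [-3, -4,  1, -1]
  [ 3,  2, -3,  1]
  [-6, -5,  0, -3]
J_1(-2) ⊕ J_3(-1)

The characteristic polynomial is
  det(x·I − A) = x^4 + 5*x^3 + 9*x^2 + 7*x + 2 = (x + 1)^3*(x + 2)

Eigenvalues and multiplicities (the geometric multiplicity of λ is n − rank(A − λI), which equals the number of Jordan blocks for λ):
  λ = -2: algebraic multiplicity = 1, geometric multiplicity = 1
  λ = -1: algebraic multiplicity = 3, geometric multiplicity = 1

Determining the block sizes for each eigenvalue:
  λ = -2: one block (gm = 1), so the single block has size am = 1 → block sizes [1]
  λ = -1: one block (gm = 1), so the single block has size am = 3 → block sizes [3]

Assembling the blocks gives a Jordan form
J =
  [-2,  0,  0,  0]
  [ 0, -1,  1,  0]
  [ 0,  0, -1,  1]
  [ 0,  0,  0, -1]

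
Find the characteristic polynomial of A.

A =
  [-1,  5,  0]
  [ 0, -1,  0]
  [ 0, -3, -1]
x^3 + 3*x^2 + 3*x + 1

Expanding det(x·I − A) (e.g. by cofactor expansion or by noting that A is similar to its Jordan form J, which has the same characteristic polynomial as A) gives
  χ_A(x) = x^3 + 3*x^2 + 3*x + 1
which factors as (x + 1)^3. The eigenvalues (with algebraic multiplicities) are λ = -1 with multiplicity 3.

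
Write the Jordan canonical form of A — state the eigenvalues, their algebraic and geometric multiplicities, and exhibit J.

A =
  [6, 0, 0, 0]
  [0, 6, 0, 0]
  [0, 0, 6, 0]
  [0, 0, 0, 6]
J_1(6) ⊕ J_1(6) ⊕ J_1(6) ⊕ J_1(6)

The characteristic polynomial is
  det(x·I − A) = x^4 - 24*x^3 + 216*x^2 - 864*x + 1296 = (x - 6)^4

Eigenvalues and multiplicities (the geometric multiplicity of λ is n − rank(A − λI), which equals the number of Jordan blocks for λ):
  λ = 6: algebraic multiplicity = 4, geometric multiplicity = 4

Determining the block sizes for each eigenvalue:
  λ = 6: gm = am = 4, so every block has size 1 → block sizes [1, 1, 1, 1]

Assembling the blocks gives a Jordan form
J =
  [6, 0, 0, 0]
  [0, 6, 0, 0]
  [0, 0, 6, 0]
  [0, 0, 0, 6]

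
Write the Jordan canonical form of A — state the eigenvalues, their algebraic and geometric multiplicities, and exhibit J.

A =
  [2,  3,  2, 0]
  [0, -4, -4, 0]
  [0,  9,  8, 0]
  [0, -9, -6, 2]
J_2(2) ⊕ J_1(2) ⊕ J_1(2)

The characteristic polynomial is
  det(x·I − A) = x^4 - 8*x^3 + 24*x^2 - 32*x + 16 = (x - 2)^4

Eigenvalues and multiplicities (the geometric multiplicity of λ is n − rank(A − λI), which equals the number of Jordan blocks for λ):
  λ = 2: algebraic multiplicity = 4, geometric multiplicity = 3

Determining the block sizes for each eigenvalue:
  λ = 2: 3 blocks summing to 4 forces exactly one block of size 2 and the rest size 1 → block sizes [2, 1, 1]

Assembling the blocks gives a Jordan form
J =
  [2, 1, 0, 0]
  [0, 2, 0, 0]
  [0, 0, 2, 0]
  [0, 0, 0, 2]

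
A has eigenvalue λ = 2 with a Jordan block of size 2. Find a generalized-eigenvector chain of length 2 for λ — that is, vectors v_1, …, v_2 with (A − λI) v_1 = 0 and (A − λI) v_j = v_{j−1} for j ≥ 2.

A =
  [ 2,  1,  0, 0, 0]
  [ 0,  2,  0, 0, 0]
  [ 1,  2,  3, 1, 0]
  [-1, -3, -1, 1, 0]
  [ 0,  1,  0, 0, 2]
A Jordan chain for λ = 2 of length 2:
v_1 = (0, 0, 1, -1, 0)ᵀ
v_2 = (1, 0, 0, 0, 0)ᵀ

Let N = A − (2)·I. We want v_2 with N^2 v_2 = 0 but N^1 v_2 ≠ 0; then v_{j-1} := N · v_j for j = 2, …, 2.

Pick v_2 = (1, 0, 0, 0, 0)ᵀ.
Then v_1 = N · v_2 = (0, 0, 1, -1, 0)ᵀ.

Sanity check: (A − (2)·I) v_1 = (0, 0, 0, 0, 0)ᵀ = 0. ✓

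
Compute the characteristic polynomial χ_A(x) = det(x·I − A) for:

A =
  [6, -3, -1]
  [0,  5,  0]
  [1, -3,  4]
x^3 - 15*x^2 + 75*x - 125

Expanding det(x·I − A) (e.g. by cofactor expansion or by noting that A is similar to its Jordan form J, which has the same characteristic polynomial as A) gives
  χ_A(x) = x^3 - 15*x^2 + 75*x - 125
which factors as (x - 5)^3. The eigenvalues (with algebraic multiplicities) are λ = 5 with multiplicity 3.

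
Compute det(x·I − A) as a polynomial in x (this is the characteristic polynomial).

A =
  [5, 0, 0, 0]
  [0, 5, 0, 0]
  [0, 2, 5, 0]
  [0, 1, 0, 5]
x^4 - 20*x^3 + 150*x^2 - 500*x + 625

Expanding det(x·I − A) (e.g. by cofactor expansion or by noting that A is similar to its Jordan form J, which has the same characteristic polynomial as A) gives
  χ_A(x) = x^4 - 20*x^3 + 150*x^2 - 500*x + 625
which factors as (x - 5)^4. The eigenvalues (with algebraic multiplicities) are λ = 5 with multiplicity 4.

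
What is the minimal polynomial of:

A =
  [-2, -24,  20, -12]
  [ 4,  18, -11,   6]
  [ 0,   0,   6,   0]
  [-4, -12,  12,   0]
x^3 - 16*x^2 + 84*x - 144

The characteristic polynomial is χ_A(x) = (x - 6)^3*(x - 4), so the eigenvalues are known. The minimal polynomial is
  m_A(x) = Π_λ (x − λ)^{k_λ}
where k_λ is the size of the *largest* Jordan block for λ (equivalently, the smallest k with (A − λI)^k v = 0 for every generalised eigenvector v of λ).

  λ = 4: largest Jordan block has size 1, contributing (x − 4)
  λ = 6: largest Jordan block has size 2, contributing (x − 6)^2

So m_A(x) = (x - 6)^2*(x - 4) = x^3 - 16*x^2 + 84*x - 144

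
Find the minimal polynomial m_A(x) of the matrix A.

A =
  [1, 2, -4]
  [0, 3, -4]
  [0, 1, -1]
x^2 - 2*x + 1

The characteristic polynomial is χ_A(x) = (x - 1)^3, so the eigenvalues are known. The minimal polynomial is
  m_A(x) = Π_λ (x − λ)^{k_λ}
where k_λ is the size of the *largest* Jordan block for λ (equivalently, the smallest k with (A − λI)^k v = 0 for every generalised eigenvector v of λ).

  λ = 1: largest Jordan block has size 2, contributing (x − 1)^2

So m_A(x) = (x - 1)^2 = x^2 - 2*x + 1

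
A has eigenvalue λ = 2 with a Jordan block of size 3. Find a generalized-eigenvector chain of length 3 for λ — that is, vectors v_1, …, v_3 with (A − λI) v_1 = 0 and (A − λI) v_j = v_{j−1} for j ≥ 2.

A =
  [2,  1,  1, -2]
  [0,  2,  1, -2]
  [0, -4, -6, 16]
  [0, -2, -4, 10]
A Jordan chain for λ = 2 of length 3:
v_1 = (1, 0, -4, -2)ᵀ
v_2 = (1, 1, -8, -4)ᵀ
v_3 = (0, 0, 1, 0)ᵀ

Let N = A − (2)·I. We want v_3 with N^3 v_3 = 0 but N^2 v_3 ≠ 0; then v_{j-1} := N · v_j for j = 3, …, 2.

Pick v_3 = (0, 0, 1, 0)ᵀ.
Then v_2 = N · v_3 = (1, 1, -8, -4)ᵀ.
Then v_1 = N · v_2 = (1, 0, -4, -2)ᵀ.

Sanity check: (A − (2)·I) v_1 = (0, 0, 0, 0)ᵀ = 0. ✓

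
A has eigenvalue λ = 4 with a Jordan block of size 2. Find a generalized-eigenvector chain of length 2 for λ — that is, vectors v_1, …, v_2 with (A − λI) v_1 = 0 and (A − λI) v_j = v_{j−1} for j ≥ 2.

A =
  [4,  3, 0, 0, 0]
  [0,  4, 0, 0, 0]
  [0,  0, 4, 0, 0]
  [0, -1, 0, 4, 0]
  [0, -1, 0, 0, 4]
A Jordan chain for λ = 4 of length 2:
v_1 = (3, 0, 0, -1, -1)ᵀ
v_2 = (0, 1, 0, 0, 0)ᵀ

Let N = A − (4)·I. We want v_2 with N^2 v_2 = 0 but N^1 v_2 ≠ 0; then v_{j-1} := N · v_j for j = 2, …, 2.

Pick v_2 = (0, 1, 0, 0, 0)ᵀ.
Then v_1 = N · v_2 = (3, 0, 0, -1, -1)ᵀ.

Sanity check: (A − (4)·I) v_1 = (0, 0, 0, 0, 0)ᵀ = 0. ✓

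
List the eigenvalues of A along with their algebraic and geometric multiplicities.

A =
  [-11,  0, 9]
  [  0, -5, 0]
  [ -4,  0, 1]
λ = -5: alg = 3, geom = 2

Step 1 — factor the characteristic polynomial to read off the algebraic multiplicities:
  χ_A(x) = (x + 5)^3

Step 2 — compute geometric multiplicities via the rank-nullity identity g(λ) = n − rank(A − λI):
  rank(A − (-5)·I) = 1, so dim ker(A − (-5)·I) = n − 1 = 2

Summary:
  λ = -5: algebraic multiplicity = 3, geometric multiplicity = 2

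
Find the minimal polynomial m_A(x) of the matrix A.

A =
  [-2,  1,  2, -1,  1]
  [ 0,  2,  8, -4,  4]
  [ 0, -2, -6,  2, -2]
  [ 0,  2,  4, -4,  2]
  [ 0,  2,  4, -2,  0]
x^2 + 4*x + 4

The characteristic polynomial is χ_A(x) = (x + 2)^5, so the eigenvalues are known. The minimal polynomial is
  m_A(x) = Π_λ (x − λ)^{k_λ}
where k_λ is the size of the *largest* Jordan block for λ (equivalently, the smallest k with (A − λI)^k v = 0 for every generalised eigenvector v of λ).

  λ = -2: largest Jordan block has size 2, contributing (x + 2)^2

So m_A(x) = (x + 2)^2 = x^2 + 4*x + 4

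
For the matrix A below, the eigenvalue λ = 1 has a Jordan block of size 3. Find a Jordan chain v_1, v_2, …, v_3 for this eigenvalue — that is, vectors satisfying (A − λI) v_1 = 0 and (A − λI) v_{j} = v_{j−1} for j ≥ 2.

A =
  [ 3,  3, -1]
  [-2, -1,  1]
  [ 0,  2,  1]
A Jordan chain for λ = 1 of length 3:
v_1 = (-2, 0, -4)ᵀ
v_2 = (2, -2, 0)ᵀ
v_3 = (1, 0, 0)ᵀ

Let N = A − (1)·I. We want v_3 with N^3 v_3 = 0 but N^2 v_3 ≠ 0; then v_{j-1} := N · v_j for j = 3, …, 2.

Pick v_3 = (1, 0, 0)ᵀ.
Then v_2 = N · v_3 = (2, -2, 0)ᵀ.
Then v_1 = N · v_2 = (-2, 0, -4)ᵀ.

Sanity check: (A − (1)·I) v_1 = (0, 0, 0)ᵀ = 0. ✓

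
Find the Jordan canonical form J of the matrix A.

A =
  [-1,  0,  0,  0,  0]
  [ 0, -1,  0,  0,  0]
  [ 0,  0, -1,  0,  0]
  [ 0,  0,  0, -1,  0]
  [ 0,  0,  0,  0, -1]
J_1(-1) ⊕ J_1(-1) ⊕ J_1(-1) ⊕ J_1(-1) ⊕ J_1(-1)

The characteristic polynomial is
  det(x·I − A) = x^5 + 5*x^4 + 10*x^3 + 10*x^2 + 5*x + 1 = (x + 1)^5

Eigenvalues and multiplicities (the geometric multiplicity of λ is n − rank(A − λI), which equals the number of Jordan blocks for λ):
  λ = -1: algebraic multiplicity = 5, geometric multiplicity = 5

Determining the block sizes for each eigenvalue:
  λ = -1: gm = am = 5, so every block has size 1 → block sizes [1, 1, 1, 1, 1]

Assembling the blocks gives a Jordan form
J =
  [-1,  0,  0,  0,  0]
  [ 0, -1,  0,  0,  0]
  [ 0,  0, -1,  0,  0]
  [ 0,  0,  0, -1,  0]
  [ 0,  0,  0,  0, -1]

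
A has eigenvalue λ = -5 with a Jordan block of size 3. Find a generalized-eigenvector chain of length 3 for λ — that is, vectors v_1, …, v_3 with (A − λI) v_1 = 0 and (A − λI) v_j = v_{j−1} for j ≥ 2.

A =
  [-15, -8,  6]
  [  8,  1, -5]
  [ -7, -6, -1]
A Jordan chain for λ = -5 of length 3:
v_1 = (-6, 3, -6)ᵀ
v_2 = (-10, 8, -7)ᵀ
v_3 = (1, 0, 0)ᵀ

Let N = A − (-5)·I. We want v_3 with N^3 v_3 = 0 but N^2 v_3 ≠ 0; then v_{j-1} := N · v_j for j = 3, …, 2.

Pick v_3 = (1, 0, 0)ᵀ.
Then v_2 = N · v_3 = (-10, 8, -7)ᵀ.
Then v_1 = N · v_2 = (-6, 3, -6)ᵀ.

Sanity check: (A − (-5)·I) v_1 = (0, 0, 0)ᵀ = 0. ✓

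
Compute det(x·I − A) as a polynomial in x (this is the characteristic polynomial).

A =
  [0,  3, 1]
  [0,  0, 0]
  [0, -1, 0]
x^3

Expanding det(x·I − A) (e.g. by cofactor expansion or by noting that A is similar to its Jordan form J, which has the same characteristic polynomial as A) gives
  χ_A(x) = x^3
which factors as x^3. The eigenvalues (with algebraic multiplicities) are λ = 0 with multiplicity 3.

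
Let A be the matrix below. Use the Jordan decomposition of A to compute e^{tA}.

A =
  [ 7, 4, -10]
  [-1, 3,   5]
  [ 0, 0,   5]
e^{tA} =
  [2*t*exp(5*t) + exp(5*t), 4*t*exp(5*t), -10*t*exp(5*t)]
  [-t*exp(5*t), -2*t*exp(5*t) + exp(5*t), 5*t*exp(5*t)]
  [0, 0, exp(5*t)]

Strategy: write A = P · J · P⁻¹ where J is a Jordan canonical form, so e^{tA} = P · e^{tJ} · P⁻¹, and e^{tJ} can be computed block-by-block.

A has Jordan form
J =
  [5, 1, 0]
  [0, 5, 0]
  [0, 0, 5]
(up to reordering of blocks).

Per-block formulas:
  For a 2×2 Jordan block J_2(5): exp(t · J_2(5)) = e^(5t)·(I + t·N), where N is the 2×2 nilpotent shift.
  For a 1×1 block at λ = 5: exp(t · [5]) = [e^(5t)].

After assembling e^{tJ} and conjugating by P, we get:

e^{tA} =
  [2*t*exp(5*t) + exp(5*t), 4*t*exp(5*t), -10*t*exp(5*t)]
  [-t*exp(5*t), -2*t*exp(5*t) + exp(5*t), 5*t*exp(5*t)]
  [0, 0, exp(5*t)]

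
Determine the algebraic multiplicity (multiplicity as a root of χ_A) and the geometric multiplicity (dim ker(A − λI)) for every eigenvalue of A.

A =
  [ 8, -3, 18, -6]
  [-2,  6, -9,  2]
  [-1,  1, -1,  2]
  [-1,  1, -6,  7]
λ = 5: alg = 4, geom = 2

Step 1 — factor the characteristic polynomial to read off the algebraic multiplicities:
  χ_A(x) = (x - 5)^4

Step 2 — compute geometric multiplicities via the rank-nullity identity g(λ) = n − rank(A − λI):
  rank(A − (5)·I) = 2, so dim ker(A − (5)·I) = n − 2 = 2

Summary:
  λ = 5: algebraic multiplicity = 4, geometric multiplicity = 2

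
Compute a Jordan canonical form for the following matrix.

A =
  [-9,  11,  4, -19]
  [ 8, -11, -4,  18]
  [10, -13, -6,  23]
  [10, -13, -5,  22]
J_3(-1) ⊕ J_1(-1)

The characteristic polynomial is
  det(x·I − A) = x^4 + 4*x^3 + 6*x^2 + 4*x + 1 = (x + 1)^4

Eigenvalues and multiplicities (the geometric multiplicity of λ is n − rank(A − λI), which equals the number of Jordan blocks for λ):
  λ = -1: algebraic multiplicity = 4, geometric multiplicity = 2

Determining the block sizes for each eigenvalue:
  λ = -1: with am = 4 and gm = 2, the partition is not yet determined (e.g. several partitions of 4 into 2 parts exist). Let N = A − (-1)·I. Computing rank(N^1) = 2, rank(N^2) = 1, rank(N^3) = 0; the number of blocks of size ≥ j is rank(N^{j−1}) − rank(N^j), giving [2, 1, 1]. So we have 1 block(s) of size 3, 1 block(s) of size 1 → block sizes [3, 1]

Assembling the blocks gives a Jordan form
J =
  [-1,  1,  0,  0]
  [ 0, -1,  1,  0]
  [ 0,  0, -1,  0]
  [ 0,  0,  0, -1]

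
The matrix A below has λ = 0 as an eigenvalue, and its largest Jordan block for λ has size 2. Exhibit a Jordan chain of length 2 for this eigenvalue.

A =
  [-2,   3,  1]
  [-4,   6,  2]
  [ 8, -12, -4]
A Jordan chain for λ = 0 of length 2:
v_1 = (-2, -4, 8)ᵀ
v_2 = (1, 0, 0)ᵀ

Let N = A − (0)·I. We want v_2 with N^2 v_2 = 0 but N^1 v_2 ≠ 0; then v_{j-1} := N · v_j for j = 2, …, 2.

Pick v_2 = (1, 0, 0)ᵀ.
Then v_1 = N · v_2 = (-2, -4, 8)ᵀ.

Sanity check: (A − (0)·I) v_1 = (0, 0, 0)ᵀ = 0. ✓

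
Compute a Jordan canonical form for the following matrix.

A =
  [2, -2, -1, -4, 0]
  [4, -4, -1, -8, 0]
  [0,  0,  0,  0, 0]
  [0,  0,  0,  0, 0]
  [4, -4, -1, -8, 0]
J_1(-2) ⊕ J_2(0) ⊕ J_1(0) ⊕ J_1(0)

The characteristic polynomial is
  det(x·I − A) = x^5 + 2*x^4 = x^4*(x + 2)

Eigenvalues and multiplicities (the geometric multiplicity of λ is n − rank(A − λI), which equals the number of Jordan blocks for λ):
  λ = -2: algebraic multiplicity = 1, geometric multiplicity = 1
  λ = 0: algebraic multiplicity = 4, geometric multiplicity = 3

Determining the block sizes for each eigenvalue:
  λ = -2: one block (gm = 1), so the single block has size am = 1 → block sizes [1]
  λ = 0: 3 blocks summing to 4 forces exactly one block of size 2 and the rest size 1 → block sizes [2, 1, 1]

Assembling the blocks gives a Jordan form
J =
  [-2, 0, 0, 0, 0]
  [ 0, 0, 1, 0, 0]
  [ 0, 0, 0, 0, 0]
  [ 0, 0, 0, 0, 0]
  [ 0, 0, 0, 0, 0]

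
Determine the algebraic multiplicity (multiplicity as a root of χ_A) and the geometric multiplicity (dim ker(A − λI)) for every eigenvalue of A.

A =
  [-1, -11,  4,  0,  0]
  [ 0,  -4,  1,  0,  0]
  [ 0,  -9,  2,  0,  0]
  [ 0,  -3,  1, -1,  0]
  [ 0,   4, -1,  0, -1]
λ = -1: alg = 5, geom = 3

Step 1 — factor the characteristic polynomial to read off the algebraic multiplicities:
  χ_A(x) = (x + 1)^5

Step 2 — compute geometric multiplicities via the rank-nullity identity g(λ) = n − rank(A − λI):
  rank(A − (-1)·I) = 2, so dim ker(A − (-1)·I) = n − 2 = 3

Summary:
  λ = -1: algebraic multiplicity = 5, geometric multiplicity = 3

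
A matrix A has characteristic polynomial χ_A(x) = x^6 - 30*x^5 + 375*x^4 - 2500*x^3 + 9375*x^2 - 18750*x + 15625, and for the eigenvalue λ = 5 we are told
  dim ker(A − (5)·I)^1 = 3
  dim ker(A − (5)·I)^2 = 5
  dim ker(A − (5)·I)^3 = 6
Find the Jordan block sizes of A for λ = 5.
Block sizes for λ = 5: [3, 2, 1]

From the dimensions of kernels of powers, the number of Jordan blocks of size at least j is d_j − d_{j−1} where d_j = dim ker(N^j) (with d_0 = 0). Computing the differences gives [3, 2, 1].
The number of blocks of size exactly k is (#blocks of size ≥ k) − (#blocks of size ≥ k + 1), so the partition is: 1 block(s) of size 1, 1 block(s) of size 2, 1 block(s) of size 3.
In nonincreasing order the block sizes are [3, 2, 1].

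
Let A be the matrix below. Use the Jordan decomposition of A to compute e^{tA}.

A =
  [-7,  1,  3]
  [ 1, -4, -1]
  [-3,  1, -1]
e^{tA} =
  [t^2*exp(-4*t)/2 - 3*t*exp(-4*t) + exp(-4*t), t*exp(-4*t), -t^2*exp(-4*t)/2 + 3*t*exp(-4*t)]
  [t*exp(-4*t), exp(-4*t), -t*exp(-4*t)]
  [t^2*exp(-4*t)/2 - 3*t*exp(-4*t), t*exp(-4*t), -t^2*exp(-4*t)/2 + 3*t*exp(-4*t) + exp(-4*t)]

Strategy: write A = P · J · P⁻¹ where J is a Jordan canonical form, so e^{tA} = P · e^{tJ} · P⁻¹, and e^{tJ} can be computed block-by-block.

A has Jordan form
J =
  [-4,  1,  0]
  [ 0, -4,  1]
  [ 0,  0, -4]
(up to reordering of blocks).

Per-block formulas:
  For a 3×3 Jordan block J_3(-4): exp(t · J_3(-4)) = e^(-4t)·(I + t·N + (t^2/2)·N^2), where N is the 3×3 nilpotent shift.

After assembling e^{tJ} and conjugating by P, we get:

e^{tA} =
  [t^2*exp(-4*t)/2 - 3*t*exp(-4*t) + exp(-4*t), t*exp(-4*t), -t^2*exp(-4*t)/2 + 3*t*exp(-4*t)]
  [t*exp(-4*t), exp(-4*t), -t*exp(-4*t)]
  [t^2*exp(-4*t)/2 - 3*t*exp(-4*t), t*exp(-4*t), -t^2*exp(-4*t)/2 + 3*t*exp(-4*t) + exp(-4*t)]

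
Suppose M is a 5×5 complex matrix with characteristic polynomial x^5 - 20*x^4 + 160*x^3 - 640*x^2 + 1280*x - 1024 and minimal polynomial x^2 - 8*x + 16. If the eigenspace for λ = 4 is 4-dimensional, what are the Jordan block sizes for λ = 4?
Block sizes for λ = 4: [2, 1, 1, 1]

Step 1 — from the characteristic polynomial, algebraic multiplicity of λ = 4 is 5. From dim ker(M − (4)·I) = 4, there are exactly 4 Jordan blocks for λ = 4.
Step 2 — from the minimal polynomial, the factor (x − 4)^2 tells us the largest block for λ = 4 has size 2.
Step 3 — with total size 5, 4 blocks, and largest block 2, the block sizes (in nonincreasing order) are [2, 1, 1, 1].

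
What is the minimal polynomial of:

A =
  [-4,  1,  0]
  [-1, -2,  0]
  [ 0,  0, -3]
x^2 + 6*x + 9

The characteristic polynomial is χ_A(x) = (x + 3)^3, so the eigenvalues are known. The minimal polynomial is
  m_A(x) = Π_λ (x − λ)^{k_λ}
where k_λ is the size of the *largest* Jordan block for λ (equivalently, the smallest k with (A − λI)^k v = 0 for every generalised eigenvector v of λ).

  λ = -3: largest Jordan block has size 2, contributing (x + 3)^2

So m_A(x) = (x + 3)^2 = x^2 + 6*x + 9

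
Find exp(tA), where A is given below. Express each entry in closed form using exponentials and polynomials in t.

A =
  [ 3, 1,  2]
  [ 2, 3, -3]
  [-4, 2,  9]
e^{tA} =
  [-t^2*exp(5*t) - 2*t*exp(5*t) + exp(5*t), t*exp(5*t), t^2*exp(5*t)/2 + 2*t*exp(5*t)]
  [2*t^2*exp(5*t) + 2*t*exp(5*t), -2*t*exp(5*t) + exp(5*t), -t^2*exp(5*t) - 3*t*exp(5*t)]
  [-2*t^2*exp(5*t) - 4*t*exp(5*t), 2*t*exp(5*t), t^2*exp(5*t) + 4*t*exp(5*t) + exp(5*t)]

Strategy: write A = P · J · P⁻¹ where J is a Jordan canonical form, so e^{tA} = P · e^{tJ} · P⁻¹, and e^{tJ} can be computed block-by-block.

A has Jordan form
J =
  [5, 1, 0]
  [0, 5, 1]
  [0, 0, 5]
(up to reordering of blocks).

Per-block formulas:
  For a 3×3 Jordan block J_3(5): exp(t · J_3(5)) = e^(5t)·(I + t·N + (t^2/2)·N^2), where N is the 3×3 nilpotent shift.

After assembling e^{tJ} and conjugating by P, we get:

e^{tA} =
  [-t^2*exp(5*t) - 2*t*exp(5*t) + exp(5*t), t*exp(5*t), t^2*exp(5*t)/2 + 2*t*exp(5*t)]
  [2*t^2*exp(5*t) + 2*t*exp(5*t), -2*t*exp(5*t) + exp(5*t), -t^2*exp(5*t) - 3*t*exp(5*t)]
  [-2*t^2*exp(5*t) - 4*t*exp(5*t), 2*t*exp(5*t), t^2*exp(5*t) + 4*t*exp(5*t) + exp(5*t)]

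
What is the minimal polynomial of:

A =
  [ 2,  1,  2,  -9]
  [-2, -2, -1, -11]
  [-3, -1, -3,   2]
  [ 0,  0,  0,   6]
x^4 - 3*x^3 - 15*x^2 - 17*x - 6

The characteristic polynomial is χ_A(x) = (x - 6)*(x + 1)^3, so the eigenvalues are known. The minimal polynomial is
  m_A(x) = Π_λ (x − λ)^{k_λ}
where k_λ is the size of the *largest* Jordan block for λ (equivalently, the smallest k with (A − λI)^k v = 0 for every generalised eigenvector v of λ).

  λ = -1: largest Jordan block has size 3, contributing (x + 1)^3
  λ = 6: largest Jordan block has size 1, contributing (x − 6)

So m_A(x) = (x - 6)*(x + 1)^3 = x^4 - 3*x^3 - 15*x^2 - 17*x - 6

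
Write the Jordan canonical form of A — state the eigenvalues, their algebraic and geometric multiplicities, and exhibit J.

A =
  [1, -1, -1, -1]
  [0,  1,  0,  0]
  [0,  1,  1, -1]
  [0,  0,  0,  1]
J_3(1) ⊕ J_1(1)

The characteristic polynomial is
  det(x·I − A) = x^4 - 4*x^3 + 6*x^2 - 4*x + 1 = (x - 1)^4

Eigenvalues and multiplicities (the geometric multiplicity of λ is n − rank(A − λI), which equals the number of Jordan blocks for λ):
  λ = 1: algebraic multiplicity = 4, geometric multiplicity = 2

Determining the block sizes for each eigenvalue:
  λ = 1: with am = 4 and gm = 2, the partition is not yet determined (e.g. several partitions of 4 into 2 parts exist). Let N = A − (1)·I. Computing rank(N^1) = 2, rank(N^2) = 1, rank(N^3) = 0; the number of blocks of size ≥ j is rank(N^{j−1}) − rank(N^j), giving [2, 1, 1]. So we have 1 block(s) of size 3, 1 block(s) of size 1 → block sizes [3, 1]

Assembling the blocks gives a Jordan form
J =
  [1, 1, 0, 0]
  [0, 1, 1, 0]
  [0, 0, 1, 0]
  [0, 0, 0, 1]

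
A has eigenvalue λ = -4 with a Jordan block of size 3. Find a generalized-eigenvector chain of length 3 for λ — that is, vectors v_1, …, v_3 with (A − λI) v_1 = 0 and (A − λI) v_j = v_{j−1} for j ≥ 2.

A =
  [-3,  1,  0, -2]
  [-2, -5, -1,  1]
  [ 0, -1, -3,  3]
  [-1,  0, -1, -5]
A Jordan chain for λ = -4 of length 3:
v_1 = (1, -1, -1, 0)ᵀ
v_2 = (1, -2, 0, -1)ᵀ
v_3 = (1, 0, 0, 0)ᵀ

Let N = A − (-4)·I. We want v_3 with N^3 v_3 = 0 but N^2 v_3 ≠ 0; then v_{j-1} := N · v_j for j = 3, …, 2.

Pick v_3 = (1, 0, 0, 0)ᵀ.
Then v_2 = N · v_3 = (1, -2, 0, -1)ᵀ.
Then v_1 = N · v_2 = (1, -1, -1, 0)ᵀ.

Sanity check: (A − (-4)·I) v_1 = (0, 0, 0, 0)ᵀ = 0. ✓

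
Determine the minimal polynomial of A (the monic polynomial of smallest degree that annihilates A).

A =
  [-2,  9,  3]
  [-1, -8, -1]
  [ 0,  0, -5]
x^2 + 10*x + 25

The characteristic polynomial is χ_A(x) = (x + 5)^3, so the eigenvalues are known. The minimal polynomial is
  m_A(x) = Π_λ (x − λ)^{k_λ}
where k_λ is the size of the *largest* Jordan block for λ (equivalently, the smallest k with (A − λI)^k v = 0 for every generalised eigenvector v of λ).

  λ = -5: largest Jordan block has size 2, contributing (x + 5)^2

So m_A(x) = (x + 5)^2 = x^2 + 10*x + 25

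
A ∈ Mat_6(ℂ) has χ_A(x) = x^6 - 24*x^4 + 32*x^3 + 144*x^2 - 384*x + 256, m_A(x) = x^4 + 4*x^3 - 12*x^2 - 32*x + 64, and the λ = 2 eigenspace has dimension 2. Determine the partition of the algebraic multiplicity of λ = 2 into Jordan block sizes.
Block sizes for λ = 2: [2, 2]

Step 1 — from the characteristic polynomial, algebraic multiplicity of λ = 2 is 4. From dim ker(A − (2)·I) = 2, there are exactly 2 Jordan blocks for λ = 2.
Step 2 — from the minimal polynomial, the factor (x − 2)^2 tells us the largest block for λ = 2 has size 2.
Step 3 — with total size 4, 2 blocks, and largest block 2, the block sizes (in nonincreasing order) are [2, 2].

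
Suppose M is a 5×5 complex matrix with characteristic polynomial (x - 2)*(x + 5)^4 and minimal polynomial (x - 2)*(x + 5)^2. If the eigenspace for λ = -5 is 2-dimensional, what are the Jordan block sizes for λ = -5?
Block sizes for λ = -5: [2, 2]

Step 1 — from the characteristic polynomial, algebraic multiplicity of λ = -5 is 4. From dim ker(M − (-5)·I) = 2, there are exactly 2 Jordan blocks for λ = -5.
Step 2 — from the minimal polynomial, the factor (x + 5)^2 tells us the largest block for λ = -5 has size 2.
Step 3 — with total size 4, 2 blocks, and largest block 2, the block sizes (in nonincreasing order) are [2, 2].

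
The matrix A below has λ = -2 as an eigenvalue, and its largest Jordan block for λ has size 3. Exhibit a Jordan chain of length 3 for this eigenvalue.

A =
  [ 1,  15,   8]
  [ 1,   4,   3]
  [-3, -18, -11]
A Jordan chain for λ = -2 of length 3:
v_1 = (-9, -3, 9)ᵀ
v_2 = (15, 6, -18)ᵀ
v_3 = (0, 1, 0)ᵀ

Let N = A − (-2)·I. We want v_3 with N^3 v_3 = 0 but N^2 v_3 ≠ 0; then v_{j-1} := N · v_j for j = 3, …, 2.

Pick v_3 = (0, 1, 0)ᵀ.
Then v_2 = N · v_3 = (15, 6, -18)ᵀ.
Then v_1 = N · v_2 = (-9, -3, 9)ᵀ.

Sanity check: (A − (-2)·I) v_1 = (0, 0, 0)ᵀ = 0. ✓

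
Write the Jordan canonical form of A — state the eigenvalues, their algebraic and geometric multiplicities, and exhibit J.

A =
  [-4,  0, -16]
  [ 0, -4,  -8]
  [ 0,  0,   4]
J_1(-4) ⊕ J_1(-4) ⊕ J_1(4)

The characteristic polynomial is
  det(x·I − A) = x^3 + 4*x^2 - 16*x - 64 = (x - 4)*(x + 4)^2

Eigenvalues and multiplicities (the geometric multiplicity of λ is n − rank(A − λI), which equals the number of Jordan blocks for λ):
  λ = -4: algebraic multiplicity = 2, geometric multiplicity = 2
  λ = 4: algebraic multiplicity = 1, geometric multiplicity = 1

Determining the block sizes for each eigenvalue:
  λ = -4: gm = am = 2, so every block has size 1 → block sizes [1, 1]
  λ = 4: one block (gm = 1), so the single block has size am = 1 → block sizes [1]

Assembling the blocks gives a Jordan form
J =
  [-4,  0, 0]
  [ 0, -4, 0]
  [ 0,  0, 4]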